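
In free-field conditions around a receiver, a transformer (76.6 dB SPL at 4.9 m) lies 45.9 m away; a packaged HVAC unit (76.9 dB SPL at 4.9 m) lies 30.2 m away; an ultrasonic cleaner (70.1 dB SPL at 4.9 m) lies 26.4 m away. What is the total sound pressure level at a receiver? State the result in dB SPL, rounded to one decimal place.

63.4 dB SPL

Apply inverse-square spreading to bring every level to the receiver, then sum 10^(L/10).
transformer: 76.6 − 20·log₁₀(45.9/4.9) = 76.6 − 19.43 = 57.17 dB SPL.
packaged HVAC unit: 76.9 − 20·log₁₀(30.2/4.9) = 76.9 − 15.80 = 61.10 dB SPL.
ultrasonic cleaner: 70.1 − 20·log₁₀(26.4/4.9) = 70.1 − 14.63 = 55.47 dB SPL.
Σ 10^(L/10) = 2.163e+06 → L_total = 10·log₁₀(2.163e+06) = 63.35 dB SPL.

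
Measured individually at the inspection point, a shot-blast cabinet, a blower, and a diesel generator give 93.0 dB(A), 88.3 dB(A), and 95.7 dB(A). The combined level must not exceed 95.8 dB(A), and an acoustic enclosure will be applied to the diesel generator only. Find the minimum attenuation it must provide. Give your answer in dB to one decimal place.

5.2 dB

Fixed contribution from the other sources: Σ 10^(L/10) = 10^(93.0/10) + 10^(88.3/10) = 2.671e+09 (94.27 dB(A)).
The limit corresponds to 10^(95.8/10) = 3.802e+09; subtracting the fixed part leaves 1.131e+09 for the diesel generator, i.e. 90.53 dB(A).
So the diesel generator must be reduced from 95.7 to 90.53 dB(A): IL = 5.17 dB.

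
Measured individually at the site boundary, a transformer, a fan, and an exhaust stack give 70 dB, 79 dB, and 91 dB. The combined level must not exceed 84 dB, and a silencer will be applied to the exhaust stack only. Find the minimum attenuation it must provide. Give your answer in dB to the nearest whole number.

9 dB

Everything except the exhaust stack sums to 10^(70/10) + 10^(79/10) = 8.943e+07 in linear terms, 79.51 dB.
To meet 84 dB overall, the treated exhaust stack may contribute at most 10^(84/10) − 8.943e+07 = 1.618e+08, i.e. 82.09 dB.
Required insertion loss = 91 − 82.09 = 8.91 dB.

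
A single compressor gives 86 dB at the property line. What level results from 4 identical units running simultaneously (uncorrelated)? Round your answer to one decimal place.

92.0 dB

L_total = L₁ + 10·log₁₀ N for N identical incoherent sources.
L_total = 86 + 10·log₁₀(4) = 86 + 6.021 = 92.02 dB.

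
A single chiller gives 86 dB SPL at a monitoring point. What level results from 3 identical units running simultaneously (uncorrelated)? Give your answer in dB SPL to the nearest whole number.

91 dB SPL

L_total = L₁ + 10·log₁₀ N for N identical incoherent sources.
L_total = 86 + 10·log₁₀(3) = 86 + 4.771 = 90.77 dB SPL.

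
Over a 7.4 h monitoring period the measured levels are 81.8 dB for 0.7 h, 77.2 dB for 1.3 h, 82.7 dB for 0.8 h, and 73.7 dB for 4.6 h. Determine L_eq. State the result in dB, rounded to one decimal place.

The energy average is taken in the linear domain: L_eq = 10·log₁₀[(Σ tᵢ·10^(Lᵢ/10))/T], T = 7.4 h.
Σ tᵢ·10^(Lᵢ/10) = 0.7·10^(81.8/10) + 1.3·10^(77.2/10) + 0.8·10^(82.7/10) + 4.6·10^(73.7/10) = 4.310e+08.
L_eq = 10·log₁₀(4.310e+08/7.4) = 77.65 dB.

77.7 dB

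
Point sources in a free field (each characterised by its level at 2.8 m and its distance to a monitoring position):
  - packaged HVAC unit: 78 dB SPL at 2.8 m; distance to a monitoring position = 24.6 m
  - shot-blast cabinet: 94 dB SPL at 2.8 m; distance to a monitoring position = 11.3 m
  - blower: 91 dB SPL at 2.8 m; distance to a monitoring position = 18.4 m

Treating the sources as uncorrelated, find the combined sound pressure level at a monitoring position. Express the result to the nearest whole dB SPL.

First find each source's level at the receiver (point-source: −20·log₁₀(r/r_ref)), then combine on an intensity basis.
packaged HVAC unit: 78 − 20·log₁₀(24.6/2.8) = 78 − 18.88 = 59.12 dB SPL.
shot-blast cabinet: 94 − 20·log₁₀(11.3/2.8) = 94 − 12.12 = 81.88 dB SPL.
blower: 91 − 20·log₁₀(18.4/2.8) = 91 − 16.35 = 74.65 dB SPL.
Σ 10^(L/10) = 1.842e+08 → L_total = 10·log₁₀(1.842e+08) = 82.65 dB SPL.

83 dB SPL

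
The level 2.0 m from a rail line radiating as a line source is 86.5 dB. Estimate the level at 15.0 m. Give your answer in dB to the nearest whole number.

Cylindrical spreading from a line source gives a 10·log₁₀(r₂/r₁) drop.
L₂ = 86.5 − 10·log₁₀(15.0/2.0) = 86.5 − 8.751 = 77.75 dB.

78 dB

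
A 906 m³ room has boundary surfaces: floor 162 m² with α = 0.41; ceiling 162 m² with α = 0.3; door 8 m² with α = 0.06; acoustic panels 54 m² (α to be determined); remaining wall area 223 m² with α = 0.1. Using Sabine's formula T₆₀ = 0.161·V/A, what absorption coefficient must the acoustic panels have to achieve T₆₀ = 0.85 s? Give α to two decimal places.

A = 0.161·V/T₆₀ = 0.161·906/0.85 = 171.61 m² sabins.
Absorption from the other surfaces = 162·0.41 + 162·0.3 + 8·0.06 + 223·0.1 = 137.80 m², so the acoustic panels must supply 33.81 m² over 54 m².
α = 33.81/54 = 0.626.

0.63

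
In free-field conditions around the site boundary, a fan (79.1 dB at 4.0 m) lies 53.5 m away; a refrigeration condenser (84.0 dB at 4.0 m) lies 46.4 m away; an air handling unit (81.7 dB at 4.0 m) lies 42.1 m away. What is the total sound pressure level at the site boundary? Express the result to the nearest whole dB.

Propagate each source to the receiver with L = L_ref − 20·log₁₀(r/r_ref), then add intensities.
fan: 79.1 − 20·log₁₀(53.5/4.0) = 79.1 − 22.53 = 56.57 dB.
refrigeration condenser: 84.0 − 20·log₁₀(46.4/4.0) = 84.0 − 21.29 = 62.71 dB.
air handling unit: 81.7 − 20·log₁₀(42.1/4.0) = 81.7 − 20.44 = 61.26 dB.
Σ 10^(L/10) = 3.656e+06 → L_total = 10·log₁₀(3.656e+06) = 65.63 dB.

66 dB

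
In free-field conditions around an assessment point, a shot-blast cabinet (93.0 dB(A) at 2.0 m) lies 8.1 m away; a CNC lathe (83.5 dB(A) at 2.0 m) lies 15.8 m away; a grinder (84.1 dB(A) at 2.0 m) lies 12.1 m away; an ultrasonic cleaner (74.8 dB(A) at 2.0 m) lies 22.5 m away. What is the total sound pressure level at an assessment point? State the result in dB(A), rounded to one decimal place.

Propagate each source to the receiver with L = L_ref − 20·log₁₀(r/r_ref), then add intensities.
shot-blast cabinet: 93.0 − 20·log₁₀(8.1/2.0) = 93.0 − 12.15 = 80.85 dB(A).
CNC lathe: 83.5 − 20·log₁₀(15.8/2.0) = 83.5 − 17.95 = 65.55 dB(A).
grinder: 84.1 − 20·log₁₀(12.1/2.0) = 84.1 − 15.64 = 68.46 dB(A).
ultrasonic cleaner: 74.8 − 20·log₁₀(22.5/2.0) = 74.8 − 21.02 = 53.78 dB(A).
Σ 10^(L/10) = 1.325e+08 → L_total = 10·log₁₀(1.325e+08) = 81.22 dB(A).

81.2 dB(A)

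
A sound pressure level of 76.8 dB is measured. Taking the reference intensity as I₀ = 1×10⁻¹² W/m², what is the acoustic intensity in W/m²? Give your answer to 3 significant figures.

4.79e-05 W/m²

I/I₀ = 10^(76.8/10) = 4.786e+07, so I = 4.786e+07 × 10⁻¹² W/m².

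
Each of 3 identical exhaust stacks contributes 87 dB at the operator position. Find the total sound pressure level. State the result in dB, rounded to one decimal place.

L_total = L₁ + 10·log₁₀ N for N identical incoherent sources.
L_total = 87 + 10·log₁₀(3) = 87 + 4.771 = 91.77 dB.

91.8 dB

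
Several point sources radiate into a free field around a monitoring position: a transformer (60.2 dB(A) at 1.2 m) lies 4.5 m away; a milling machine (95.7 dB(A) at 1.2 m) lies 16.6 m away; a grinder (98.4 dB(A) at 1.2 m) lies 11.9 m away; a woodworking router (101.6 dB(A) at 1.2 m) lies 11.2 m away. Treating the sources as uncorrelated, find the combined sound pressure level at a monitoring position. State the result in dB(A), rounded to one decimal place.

84.1 dB(A)

First find each source's level at the receiver (point-source: −20·log₁₀(r/r_ref)), then combine on an intensity basis.
transformer: 60.2 − 20·log₁₀(4.5/1.2) = 60.2 − 11.48 = 48.72 dB(A).
milling machine: 95.7 − 20·log₁₀(16.6/1.2) = 95.7 − 22.82 = 72.88 dB(A).
grinder: 98.4 − 20·log₁₀(11.9/1.2) = 98.4 − 19.93 = 78.47 dB(A).
woodworking router: 101.6 − 20·log₁₀(11.2/1.2) = 101.6 − 19.40 = 82.20 dB(A).
Σ 10^(L/10) = 2.558e+08 → L_total = 10·log₁₀(2.558e+08) = 84.08 dB(A).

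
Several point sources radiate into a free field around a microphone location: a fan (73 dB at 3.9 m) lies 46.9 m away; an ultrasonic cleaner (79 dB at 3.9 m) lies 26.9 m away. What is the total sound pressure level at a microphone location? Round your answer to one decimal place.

Propagate each source to the receiver with L = L_ref − 20·log₁₀(r/r_ref), then add intensities.
fan: 73 − 20·log₁₀(46.9/3.9) = 73 − 21.60 = 51.40 dB.
ultrasonic cleaner: 79 − 20·log₁₀(26.9/3.9) = 79 − 16.77 = 62.23 dB.
Σ 10^(L/10) = 1.808e+06 → L_total = 10·log₁₀(1.808e+06) = 62.57 dB.

62.6 dB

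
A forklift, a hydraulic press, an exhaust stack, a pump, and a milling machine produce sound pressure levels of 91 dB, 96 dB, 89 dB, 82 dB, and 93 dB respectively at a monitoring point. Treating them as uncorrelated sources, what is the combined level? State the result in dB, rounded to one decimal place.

99.1 dB

For uncorrelated sources the intensities add, so convert each level to linear form, sum, and take 10·log₁₀ of the total.
Σ 10^(L/10) = 10^(91/10) + 10^(96/10) + 10^(89/10) + 10^(82/10) + 10^(93/10) = 8.188e+09.
L_total = 10·log₁₀(8.188e+09) = 99.13 dB.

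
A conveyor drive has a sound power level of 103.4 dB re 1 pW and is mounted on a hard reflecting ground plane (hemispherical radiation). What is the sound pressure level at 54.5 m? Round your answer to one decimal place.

60.7 dB

L_p = L_w − 10·log₁₀(2π·r²) with r = 54.5 m.
2π·r² = 1.866e+04 m², 10·log₁₀ of that is 42.710 dB.
L_p = 103.4 − 42.710 = 60.69 dB.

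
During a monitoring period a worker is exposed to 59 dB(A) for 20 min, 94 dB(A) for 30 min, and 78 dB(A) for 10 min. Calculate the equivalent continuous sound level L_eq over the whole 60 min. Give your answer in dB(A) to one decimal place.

91.0 dB(A)

L_eq = 10·log₁₀[(1/T)·Σ tᵢ·10^(Lᵢ/10)] with T = 60 min.
Σ tᵢ·10^(Lᵢ/10) = 20·10^(59/10) + 30·10^(94/10) + 10·10^(78/10) = 7.600e+10.
L_eq = 10·log₁₀(7.600e+10/60) = 91.03 dB(A).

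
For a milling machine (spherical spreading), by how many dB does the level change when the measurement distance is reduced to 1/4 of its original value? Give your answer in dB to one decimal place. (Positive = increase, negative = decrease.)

Point-source spreading: ΔL = −20·log₁₀(r₂/r₁).
ΔL = −20·log₁₀(0.25) = +12.04 dB.

+12.0 dB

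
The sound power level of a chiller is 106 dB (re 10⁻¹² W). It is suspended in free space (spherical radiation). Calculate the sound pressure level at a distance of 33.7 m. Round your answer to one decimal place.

L_p = L_w − 10·log₁₀(4π·r²) with r = 33.7 m.
4π·r² = 1.427e+04 m², 10·log₁₀ of that is 41.545 dB.
L_p = 106 − 41.545 = 64.46 dB.

64.5 dB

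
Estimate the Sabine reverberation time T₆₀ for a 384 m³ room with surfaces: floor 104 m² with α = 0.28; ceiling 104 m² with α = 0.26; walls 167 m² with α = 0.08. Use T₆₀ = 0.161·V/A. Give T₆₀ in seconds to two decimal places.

Total absorption A = 104·0.28 + 104·0.26 + 167·0.08 = 69.52 m² sabins.
T₆₀ = 0.161 × 384 / 69.52 = 0.889 s.

0.89 s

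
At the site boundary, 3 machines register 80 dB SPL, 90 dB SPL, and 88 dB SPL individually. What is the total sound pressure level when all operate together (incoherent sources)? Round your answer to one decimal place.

Incoherent sources combine by intensity addition: L_total = 10·log₁₀(Σ 10^(L_i/10)).
Σ 10^(L/10) = 10^(80/10) + 10^(90/10) + 10^(88/10) = 1.731e+09.
L_total = 10·log₁₀(1.731e+09) = 92.38 dB SPL.

92.4 dB SPL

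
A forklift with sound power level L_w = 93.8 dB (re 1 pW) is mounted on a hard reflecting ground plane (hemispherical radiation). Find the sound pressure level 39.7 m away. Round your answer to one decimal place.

53.8 dB

Free-field hemispherical radiation: L_p = L_w − 10·log₁₀(2π·r²), r = 39.7 m.
2π·r² = 9903 m², 10·log₁₀ of that is 39.958 dB.
L_p = 93.8 − 39.958 = 53.84 dB.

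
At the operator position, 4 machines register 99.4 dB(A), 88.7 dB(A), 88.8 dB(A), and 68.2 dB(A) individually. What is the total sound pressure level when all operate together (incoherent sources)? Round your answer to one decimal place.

100.1 dB(A)

For uncorrelated sources the intensities add, so convert each level to linear form, sum, and take 10·log₁₀ of the total.
Σ 10^(L/10) = 10^(99.4/10) + 10^(88.7/10) + 10^(88.8/10) + 10^(68.2/10) = 1.022e+10.
L_total = 10·log₁₀(1.022e+10) = 100.09 dB(A).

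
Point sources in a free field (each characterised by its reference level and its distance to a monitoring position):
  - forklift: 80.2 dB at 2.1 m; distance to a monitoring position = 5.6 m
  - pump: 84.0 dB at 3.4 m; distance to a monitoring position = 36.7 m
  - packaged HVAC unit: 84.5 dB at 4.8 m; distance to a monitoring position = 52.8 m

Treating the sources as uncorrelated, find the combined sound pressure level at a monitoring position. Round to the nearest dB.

Apply inverse-square spreading to bring every level to the receiver, then sum 10^(L/10).
forklift: 80.2 − 20·log₁₀(5.6/2.1) = 80.2 − 8.52 = 71.68 dB.
pump: 84.0 − 20·log₁₀(36.7/3.4) = 84.0 − 20.66 = 63.34 dB.
packaged HVAC unit: 84.5 − 20·log₁₀(52.8/4.8) = 84.5 − 20.83 = 63.67 dB.
Σ 10^(L/10) = 1.921e+07 → L_total = 10·log₁₀(1.921e+07) = 72.84 dB.

73 dB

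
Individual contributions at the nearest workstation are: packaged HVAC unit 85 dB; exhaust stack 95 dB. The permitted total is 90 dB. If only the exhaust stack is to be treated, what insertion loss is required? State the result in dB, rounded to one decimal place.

Fixed contribution from the other source: Σ 10^(L/10) = 10^(85/10) = 3.162e+08 (85.00 dB).
To meet 90 dB overall, the treated exhaust stack may contribute at most 10^(90/10) − 3.162e+08 = 6.838e+08, i.e. 88.35 dB.
So the exhaust stack must be reduced from 95 to 88.35 dB: IL = 6.65 dB.

6.7 dB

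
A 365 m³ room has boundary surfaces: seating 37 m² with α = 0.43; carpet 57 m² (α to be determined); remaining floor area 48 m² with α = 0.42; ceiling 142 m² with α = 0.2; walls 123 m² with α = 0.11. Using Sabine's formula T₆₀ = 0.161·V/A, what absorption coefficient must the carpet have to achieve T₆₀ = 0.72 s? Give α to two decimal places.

Required total absorption A = 0.161·365/0.72 = 81.62 m².
Absorption from the other surfaces = 37·0.43 + 48·0.42 + 142·0.2 + 123·0.11 = 78.00 m², so the carpet must supply 3.62 m² over 57 m².
α = 3.62/57 = 0.063.

0.06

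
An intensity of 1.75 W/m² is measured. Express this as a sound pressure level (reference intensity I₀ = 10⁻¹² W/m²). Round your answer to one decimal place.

I/I₀ = 1.75/10⁻¹² = 1.75×10^12, and L = 10·log₁₀(I/I₀).
L = 10·(0.2430 + 12) = 122.43 dB.

122.4 dB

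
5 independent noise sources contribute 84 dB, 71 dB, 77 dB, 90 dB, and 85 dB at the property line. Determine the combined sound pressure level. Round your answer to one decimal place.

92.1 dB

For uncorrelated sources the intensities add, so convert each level to linear form, sum, and take 10·log₁₀ of the total.
Σ 10^(L/10) = 10^(84/10) + 10^(71/10) + 10^(77/10) + 10^(90/10) + 10^(85/10) = 1.630e+09.
L_total = 10·log₁₀(1.630e+09) = 92.12 dB.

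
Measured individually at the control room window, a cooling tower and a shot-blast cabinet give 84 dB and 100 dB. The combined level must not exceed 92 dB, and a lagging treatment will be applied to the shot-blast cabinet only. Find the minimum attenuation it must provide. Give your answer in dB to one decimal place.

Everything except the shot-blast cabinet sums to 10^(84/10) = 2.512e+08 in linear terms, 84.00 dB.
The limit corresponds to 10^(92/10) = 1.585e+09; subtracting the fixed part leaves 1.334e+09 for the shot-blast cabinet, i.e. 91.25 dB.
Required insertion loss = 100 − 91.25 = 8.75 dB.

8.7 dB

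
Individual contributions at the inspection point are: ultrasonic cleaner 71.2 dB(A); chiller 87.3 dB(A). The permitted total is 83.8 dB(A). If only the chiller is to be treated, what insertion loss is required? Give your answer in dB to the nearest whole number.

4 dB

The untreated sources together contribute 10^(71.2/10) = 1.318e+07, i.e. 71.20 dB(A).
The limit corresponds to 10^(83.8/10) = 2.399e+08; subtracting the fixed part leaves 2.267e+08 for the chiller, i.e. 83.55 dB(A).
Required insertion loss = 87.3 − 83.55 = 3.75 dB.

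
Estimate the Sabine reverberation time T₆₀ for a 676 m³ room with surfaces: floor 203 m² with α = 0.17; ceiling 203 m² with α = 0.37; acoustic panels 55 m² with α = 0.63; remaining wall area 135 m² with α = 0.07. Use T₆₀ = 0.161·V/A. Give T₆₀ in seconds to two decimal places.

0.71 s

Summing Sᵢαᵢ: 203·0.17 + 203·0.37 + 55·0.63 + 135·0.07 = 153.72 m².
T₆₀ = 0.161·V/A = 0.161·676/153.72 = 0.708 s.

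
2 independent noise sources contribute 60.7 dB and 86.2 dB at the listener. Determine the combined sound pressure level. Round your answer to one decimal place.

86.2 dB

Incoherent sources combine by intensity addition: L_total = 10·log₁₀(Σ 10^(L_i/10)).
Σ 10^(L/10) = 10^(60.7/10) + 10^(86.2/10) = 4.180e+08.
L_total = 10·log₁₀(4.180e+08) = 86.21 dB.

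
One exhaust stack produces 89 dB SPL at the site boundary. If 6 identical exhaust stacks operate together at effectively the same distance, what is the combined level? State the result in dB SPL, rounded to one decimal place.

With 6 equal, uncorrelated contributions the intensity is 6× that of one unit, giving a rise of 10·log₁₀ 6.
L_total = 89 + 10·log₁₀(6) = 89 + 7.782 = 96.78 dB SPL.

96.8 dB SPL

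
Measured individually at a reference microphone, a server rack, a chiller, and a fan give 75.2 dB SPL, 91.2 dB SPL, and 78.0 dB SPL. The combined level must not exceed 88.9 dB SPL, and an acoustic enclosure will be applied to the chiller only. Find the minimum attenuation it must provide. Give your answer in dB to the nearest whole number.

Fixed contribution from the other sources: Σ 10^(L/10) = 10^(75.2/10) + 10^(78.0/10) = 9.621e+07 (79.83 dB SPL).
The limit corresponds to 10^(88.9/10) = 7.762e+08; subtracting the fixed part leaves 6.800e+08 for the chiller, i.e. 88.33 dB SPL.
Required insertion loss = 91.2 − 88.33 = 2.87 dB.

3 dB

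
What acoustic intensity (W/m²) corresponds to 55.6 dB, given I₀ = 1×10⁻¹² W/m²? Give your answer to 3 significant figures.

I/I₀ = 10^(55.6/10) = 3.631e+05, so I = 3.631e+05 × 10⁻¹² W/m².

3.63e-07 W/m²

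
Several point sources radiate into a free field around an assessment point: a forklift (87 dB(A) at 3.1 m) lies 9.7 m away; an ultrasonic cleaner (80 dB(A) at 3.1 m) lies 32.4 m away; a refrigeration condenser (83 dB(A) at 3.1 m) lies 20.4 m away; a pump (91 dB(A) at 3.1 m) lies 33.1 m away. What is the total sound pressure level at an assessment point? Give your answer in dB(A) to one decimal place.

78.3 dB(A)

First find each source's level at the receiver (point-source: −20·log₁₀(r/r_ref)), then combine on an intensity basis.
forklift: 87 − 20·log₁₀(9.7/3.1) = 87 − 9.91 = 77.09 dB(A).
ultrasonic cleaner: 80 − 20·log₁₀(32.4/3.1) = 80 − 20.38 = 59.62 dB(A).
refrigeration condenser: 83 − 20·log₁₀(20.4/3.1) = 83 − 16.37 = 66.63 dB(A).
pump: 91 − 20·log₁₀(33.1/3.1) = 91 − 20.57 = 70.43 dB(A).
Σ 10^(L/10) = 6.775e+07 → L_total = 10·log₁₀(6.775e+07) = 78.31 dB(A).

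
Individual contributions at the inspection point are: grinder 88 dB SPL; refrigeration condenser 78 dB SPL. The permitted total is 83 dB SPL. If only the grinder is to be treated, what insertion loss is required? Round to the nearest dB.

Everything except the grinder sums to 10^(78/10) = 6.310e+07 in linear terms, 78.00 dB SPL.
The limit corresponds to 10^(83/10) = 1.995e+08; subtracting the fixed part leaves 1.364e+08 for the grinder, i.e. 81.35 dB SPL.
Required insertion loss = 88 − 81.35 = 6.65 dB.

7 dB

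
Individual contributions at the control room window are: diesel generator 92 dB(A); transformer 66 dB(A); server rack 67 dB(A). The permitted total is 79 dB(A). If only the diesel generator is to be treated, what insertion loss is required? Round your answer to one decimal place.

13.5 dB

Fixed contribution from the other sources: Σ 10^(L/10) = 10^(66/10) + 10^(67/10) = 8.993e+06 (69.54 dB(A)).
The limit corresponds to 10^(79/10) = 7.943e+07; subtracting the fixed part leaves 7.044e+07 for the diesel generator, i.e. 78.48 dB(A).
Required insertion loss = 92 − 78.48 = 13.52 dB.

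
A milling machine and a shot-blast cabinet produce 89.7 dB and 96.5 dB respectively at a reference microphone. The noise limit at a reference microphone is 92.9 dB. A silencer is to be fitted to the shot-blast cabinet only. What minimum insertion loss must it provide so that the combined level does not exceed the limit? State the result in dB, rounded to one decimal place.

Everything except the shot-blast cabinet sums to 10^(89.7/10) = 9.333e+08 in linear terms, 89.70 dB.
The limit corresponds to 10^(92.9/10) = 1.950e+09; subtracting the fixed part leaves 1.017e+09 for the shot-blast cabinet, i.e. 90.07 dB.
Required insertion loss = 96.5 − 90.07 = 6.43 dB.

6.4 dB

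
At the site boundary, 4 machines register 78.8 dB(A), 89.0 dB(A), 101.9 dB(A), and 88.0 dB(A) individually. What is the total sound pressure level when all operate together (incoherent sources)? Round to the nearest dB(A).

102 dB(A)

Incoherent sources combine by intensity addition: L_total = 10·log₁₀(Σ 10^(L_i/10)).
Σ 10^(L/10) = 10^(78.8/10) + 10^(89.0/10) + 10^(101.9/10) + 10^(88.0/10) = 1.699e+10.
L_total = 10·log₁₀(1.699e+10) = 102.30 dB(A).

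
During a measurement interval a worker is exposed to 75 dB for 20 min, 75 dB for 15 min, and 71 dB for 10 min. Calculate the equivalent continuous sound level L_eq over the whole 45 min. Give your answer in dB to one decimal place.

L_eq = 10·log₁₀[(1/T)·Σ tᵢ·10^(Lᵢ/10)] with T = 45 min.
Σ tᵢ·10^(Lᵢ/10) = 20·10^(75/10) + 15·10^(75/10) + 10·10^(71/10) = 1.233e+09.
L_eq = 10·log₁₀(1.233e+09/45) = 74.38 dB.

74.4 dB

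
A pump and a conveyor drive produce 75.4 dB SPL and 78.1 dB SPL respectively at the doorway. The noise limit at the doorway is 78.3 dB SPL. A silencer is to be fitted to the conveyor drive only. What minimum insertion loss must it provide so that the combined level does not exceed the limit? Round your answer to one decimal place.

2.9 dB

Fixed contribution from the other source: Σ 10^(L/10) = 10^(75.4/10) = 3.467e+07 (75.40 dB SPL).
To meet 78.3 dB SPL overall, the treated conveyor drive may contribute at most 10^(78.3/10) − 3.467e+07 = 3.293e+07, i.e. 75.18 dB SPL.
Required insertion loss = 78.1 − 75.18 = 2.92 dB.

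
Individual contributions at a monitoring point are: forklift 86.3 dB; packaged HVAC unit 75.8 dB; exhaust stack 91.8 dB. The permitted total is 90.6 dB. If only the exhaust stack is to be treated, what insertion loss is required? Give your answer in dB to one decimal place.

The untreated sources together contribute 10^(86.3/10) + 10^(75.8/10) = 4.646e+08, i.e. 86.67 dB.
The limit corresponds to 10^(90.6/10) = 1.148e+09; subtracting the fixed part leaves 6.836e+08 for the exhaust stack, i.e. 88.35 dB.
Required insertion loss = 91.8 − 88.35 = 3.45 dB.

3.5 dB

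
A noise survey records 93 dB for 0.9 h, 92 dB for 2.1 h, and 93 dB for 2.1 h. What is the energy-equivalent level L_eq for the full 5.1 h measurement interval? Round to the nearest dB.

93 dB

L_eq = 10·log₁₀[(1/T)·Σ tᵢ·10^(Lᵢ/10)] with T = 5.1 h.
Σ tᵢ·10^(Lᵢ/10) = 0.9·10^(93/10) + 2.1·10^(92/10) + 2.1·10^(93/10) = 9.314e+09.
L_eq = 10·log₁₀(9.314e+09/5.1) = 92.62 dB.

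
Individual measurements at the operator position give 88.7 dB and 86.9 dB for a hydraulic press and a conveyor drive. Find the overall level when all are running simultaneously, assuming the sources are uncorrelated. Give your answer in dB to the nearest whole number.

For uncorrelated sources the intensities add, so convert each level to linear form, sum, and take 10·log₁₀ of the total.
Σ 10^(L/10) = 10^(88.7/10) + 10^(86.9/10) = 1.231e+09.
L_total = 10·log₁₀(1.231e+09) = 90.90 dB.

91 dB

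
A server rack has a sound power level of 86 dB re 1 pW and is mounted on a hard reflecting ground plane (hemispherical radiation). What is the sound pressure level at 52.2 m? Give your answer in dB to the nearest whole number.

Free-field hemispherical radiation: L_p = L_w − 10·log₁₀(2π·r²), r = 52.2 m.
2π·r² = 1.712e+04 m², 10·log₁₀ of that is 42.335 dB.
L_p = 86 − 42.335 = 43.66 dB.

44 dB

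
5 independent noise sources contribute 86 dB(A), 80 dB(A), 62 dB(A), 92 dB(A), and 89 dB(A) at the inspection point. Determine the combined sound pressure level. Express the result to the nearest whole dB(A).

95 dB(A)

Incoherent sources combine by intensity addition: L_total = 10·log₁₀(Σ 10^(L_i/10)).
Σ 10^(L/10) = 10^(86/10) + 10^(80/10) + 10^(62/10) + 10^(92/10) + 10^(89/10) = 2.879e+09.
L_total = 10·log₁₀(2.879e+09) = 94.59 dB(A).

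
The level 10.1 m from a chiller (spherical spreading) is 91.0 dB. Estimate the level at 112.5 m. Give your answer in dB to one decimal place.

70.1 dB

For a point source, L₂ = L₁ − 20·log₁₀(r₂/r₁).
L₂ = 91.0 − 20·log₁₀(112.5/10.1) = 91.0 − 20.937 = 70.06 dB.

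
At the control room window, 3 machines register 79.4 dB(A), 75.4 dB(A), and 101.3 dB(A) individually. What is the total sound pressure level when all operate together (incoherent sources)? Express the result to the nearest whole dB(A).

Incoherent sources combine by intensity addition: L_total = 10·log₁₀(Σ 10^(L_i/10)).
Σ 10^(L/10) = 10^(79.4/10) + 10^(75.4/10) + 10^(101.3/10) = 1.361e+10.
L_total = 10·log₁₀(1.361e+10) = 101.34 dB(A).

101 dB(A)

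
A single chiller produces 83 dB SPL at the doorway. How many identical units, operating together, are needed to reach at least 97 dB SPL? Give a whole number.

N identical sources give L₁ + 10·log₁₀ N, so require 10·log₁₀ N ≥ 97 − 83 = 14.0 dB.
N ≥ 10^(14.0/10) = 25.119, so N = 26.

26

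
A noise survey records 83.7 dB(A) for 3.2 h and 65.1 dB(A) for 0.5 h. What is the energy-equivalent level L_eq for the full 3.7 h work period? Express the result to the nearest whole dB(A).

83 dB(A)

The energy average is taken in the linear domain: L_eq = 10·log₁₀[(Σ tᵢ·10^(Lᵢ/10))/T], T = 3.7 h.
Σ tᵢ·10^(Lᵢ/10) = 3.2·10^(83.7/10) + 0.5·10^(65.1/10) = 7.518e+08.
L_eq = 10·log₁₀(7.518e+08/3.7) = 83.08 dB(A).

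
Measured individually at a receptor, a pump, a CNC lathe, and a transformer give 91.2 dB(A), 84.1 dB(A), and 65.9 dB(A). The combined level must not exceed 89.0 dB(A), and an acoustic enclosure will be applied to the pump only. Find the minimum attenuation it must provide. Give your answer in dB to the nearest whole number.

Fixed contribution from the other sources: Σ 10^(L/10) = 10^(84.1/10) + 10^(65.9/10) = 2.609e+08 (84.17 dB(A)).
The limit corresponds to 10^(89.0/10) = 7.943e+08; subtracting the fixed part leaves 5.334e+08 for the pump, i.e. 87.27 dB(A).
So the pump must be reduced from 91.2 to 87.27 dB(A): IL = 3.93 dB.

4 dB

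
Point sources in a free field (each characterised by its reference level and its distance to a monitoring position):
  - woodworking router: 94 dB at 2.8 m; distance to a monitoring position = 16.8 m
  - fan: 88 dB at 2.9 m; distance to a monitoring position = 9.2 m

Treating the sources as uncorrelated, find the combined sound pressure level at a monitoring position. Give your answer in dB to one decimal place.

Apply inverse-square spreading to bring every level to the receiver, then sum 10^(L/10).
woodworking router: 94 − 20·log₁₀(16.8/2.8) = 94 − 15.56 = 78.44 dB.
fan: 88 − 20·log₁₀(9.2/2.9) = 88 − 10.03 = 77.97 dB.
Σ 10^(L/10) = 1.325e+08 → L_total = 10·log₁₀(1.325e+08) = 81.22 dB.

81.2 dB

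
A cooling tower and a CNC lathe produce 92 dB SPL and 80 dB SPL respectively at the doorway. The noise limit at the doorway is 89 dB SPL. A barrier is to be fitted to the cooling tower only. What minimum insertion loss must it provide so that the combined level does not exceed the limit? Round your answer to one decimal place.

3.6 dB

Fixed contribution from the other source: Σ 10^(L/10) = 10^(80/10) = 1.000e+08 (80.00 dB SPL).
The limit corresponds to 10^(89/10) = 7.943e+08; subtracting the fixed part leaves 6.943e+08 for the cooling tower, i.e. 88.42 dB SPL.
Required insertion loss = 92 − 88.42 = 3.58 dB.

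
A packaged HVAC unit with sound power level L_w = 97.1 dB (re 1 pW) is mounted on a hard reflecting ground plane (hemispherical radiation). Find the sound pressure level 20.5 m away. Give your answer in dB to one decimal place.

62.9 dB

The power spreads over a hemisphere of area 2π·r², so L_p = L_w − 10·log₁₀(2π·r²).
2π·r² = 2641 m², 10·log₁₀ of that is 34.217 dB.
L_p = 97.1 − 34.217 = 62.88 dB.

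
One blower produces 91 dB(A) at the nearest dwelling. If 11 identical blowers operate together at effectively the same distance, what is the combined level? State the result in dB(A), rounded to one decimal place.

101.4 dB(A)

With 11 equal, uncorrelated contributions the intensity is 11× that of one unit, giving a rise of 10·log₁₀ 11.
L_total = 91 + 10·log₁₀(11) = 91 + 10.414 = 101.41 dB(A).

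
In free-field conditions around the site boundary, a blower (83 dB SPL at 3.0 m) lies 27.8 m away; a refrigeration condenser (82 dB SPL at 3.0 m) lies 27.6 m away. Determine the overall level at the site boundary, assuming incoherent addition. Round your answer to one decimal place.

Apply inverse-square spreading to bring every level to the receiver, then sum 10^(L/10).
blower: 83 − 20·log₁₀(27.8/3.0) = 83 − 19.34 = 63.66 dB SPL.
refrigeration condenser: 82 − 20·log₁₀(27.6/3.0) = 82 − 19.28 = 62.72 dB SPL.
Σ 10^(L/10) = 4.196e+06 → L_total = 10·log₁₀(4.196e+06) = 66.23 dB SPL.

66.2 dB SPL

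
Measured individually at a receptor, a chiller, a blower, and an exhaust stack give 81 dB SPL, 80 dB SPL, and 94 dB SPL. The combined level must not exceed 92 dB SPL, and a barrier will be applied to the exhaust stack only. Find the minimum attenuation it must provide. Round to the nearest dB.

The untreated sources together contribute 10^(81/10) + 10^(80/10) = 2.259e+08, i.e. 83.54 dB SPL.
The limit corresponds to 10^(92/10) = 1.585e+09; subtracting the fixed part leaves 1.359e+09 for the exhaust stack, i.e. 91.33 dB SPL.
Required insertion loss = 94 − 91.33 = 2.67 dB.

3 dB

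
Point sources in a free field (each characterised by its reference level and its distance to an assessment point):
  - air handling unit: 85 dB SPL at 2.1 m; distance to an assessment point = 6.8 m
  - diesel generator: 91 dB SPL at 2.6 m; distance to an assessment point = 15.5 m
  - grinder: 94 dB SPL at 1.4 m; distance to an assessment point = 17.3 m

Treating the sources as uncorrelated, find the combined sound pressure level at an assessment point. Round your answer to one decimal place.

79.1 dB SPL

Apply inverse-square spreading to bring every level to the receiver, then sum 10^(L/10).
air handling unit: 85 − 20·log₁₀(6.8/2.1) = 85 − 10.21 = 74.79 dB SPL.
diesel generator: 91 − 20·log₁₀(15.5/2.6) = 91 − 15.51 = 75.49 dB SPL.
grinder: 94 − 20·log₁₀(17.3/1.4) = 94 − 21.84 = 72.16 dB SPL.
Σ 10^(L/10) = 8.203e+07 → L_total = 10·log₁₀(8.203e+07) = 79.14 dB SPL.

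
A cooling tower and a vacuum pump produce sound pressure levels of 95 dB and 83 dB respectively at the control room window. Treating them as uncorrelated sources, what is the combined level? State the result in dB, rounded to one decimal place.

For uncorrelated sources the intensities add, so convert each level to linear form, sum, and take 10·log₁₀ of the total.
Σ 10^(L/10) = 10^(95/10) + 10^(83/10) = 3.362e+09.
L_total = 10·log₁₀(3.362e+09) = 95.27 dB.

95.3 dB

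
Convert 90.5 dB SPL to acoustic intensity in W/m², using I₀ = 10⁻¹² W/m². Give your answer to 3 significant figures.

L = 10·log₁₀(I/I₀) ⇒ I = I₀·10^(L/10) = 10⁻¹² × 10^9.05.

0.00112 W/m²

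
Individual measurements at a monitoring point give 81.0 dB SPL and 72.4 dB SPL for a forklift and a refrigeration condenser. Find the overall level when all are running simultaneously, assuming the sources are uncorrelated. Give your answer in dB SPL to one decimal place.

For uncorrelated sources the intensities add, so convert each level to linear form, sum, and take 10·log₁₀ of the total.
Σ 10^(L/10) = 10^(81.0/10) + 10^(72.4/10) = 1.433e+08.
L_total = 10·log₁₀(1.433e+08) = 81.56 dB SPL.

81.6 dB SPL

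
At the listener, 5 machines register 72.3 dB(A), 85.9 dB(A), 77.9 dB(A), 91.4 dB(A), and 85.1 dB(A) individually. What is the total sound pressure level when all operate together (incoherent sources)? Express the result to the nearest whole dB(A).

93 dB(A)

For uncorrelated sources the intensities add, so convert each level to linear form, sum, and take 10·log₁₀ of the total.
Σ 10^(L/10) = 10^(72.3/10) + 10^(85.9/10) + 10^(77.9/10) + 10^(91.4/10) + 10^(85.1/10) = 2.172e+09.
L_total = 10·log₁₀(2.172e+09) = 93.37 dB(A).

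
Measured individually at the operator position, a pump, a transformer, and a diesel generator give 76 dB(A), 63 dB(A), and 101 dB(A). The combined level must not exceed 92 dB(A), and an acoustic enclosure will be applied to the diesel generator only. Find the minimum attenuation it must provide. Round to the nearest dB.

9 dB

Fixed contribution from the other sources: Σ 10^(L/10) = 10^(76/10) + 10^(63/10) = 4.181e+07 (76.21 dB(A)).
To meet 92 dB(A) overall, the treated diesel generator may contribute at most 10^(92/10) − 4.181e+07 = 1.543e+09, i.e. 91.88 dB(A).
Required insertion loss = 101 − 91.88 = 9.12 dB.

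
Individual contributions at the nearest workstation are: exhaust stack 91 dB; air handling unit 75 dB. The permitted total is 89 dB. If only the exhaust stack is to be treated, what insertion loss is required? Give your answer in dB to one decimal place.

Fixed contribution from the other source: Σ 10^(L/10) = 10^(75/10) = 3.162e+07 (75.00 dB).
To meet 89 dB overall, the treated exhaust stack may contribute at most 10^(89/10) − 3.162e+07 = 7.627e+08, i.e. 88.82 dB.
Required insertion loss = 91 − 88.82 = 2.18 dB.

2.2 dB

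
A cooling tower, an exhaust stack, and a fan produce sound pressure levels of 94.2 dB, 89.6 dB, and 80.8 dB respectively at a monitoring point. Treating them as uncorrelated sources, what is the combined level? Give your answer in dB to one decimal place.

Incoherent sources combine by intensity addition: L_total = 10·log₁₀(Σ 10^(L_i/10)).
Σ 10^(L/10) = 10^(94.2/10) + 10^(89.6/10) + 10^(80.8/10) = 3.663e+09.
L_total = 10·log₁₀(3.663e+09) = 95.64 dB.

95.6 dB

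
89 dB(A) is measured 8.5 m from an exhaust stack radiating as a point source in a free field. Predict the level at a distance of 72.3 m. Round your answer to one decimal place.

Point-source attenuation: ΔL = 20·log₁₀(r₂/r₁) = 20·log₁₀(72.3/8.5) = 18.594 dB.
L₂ = 89 − 20·log₁₀(72.3/8.5) = 89 − 18.594 = 70.41 dB(A).

70.4 dB(A)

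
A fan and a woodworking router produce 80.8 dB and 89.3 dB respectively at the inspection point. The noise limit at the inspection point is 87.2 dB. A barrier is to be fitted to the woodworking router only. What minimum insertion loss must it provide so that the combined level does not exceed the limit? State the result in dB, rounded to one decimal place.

3.2 dB

The untreated sources together contribute 10^(80.8/10) = 1.202e+08, i.e. 80.80 dB.
The limit corresponds to 10^(87.2/10) = 5.248e+08; subtracting the fixed part leaves 4.046e+08 for the woodworking router, i.e. 86.07 dB.
So the woodworking router must be reduced from 89.3 to 86.07 dB: IL = 3.23 dB.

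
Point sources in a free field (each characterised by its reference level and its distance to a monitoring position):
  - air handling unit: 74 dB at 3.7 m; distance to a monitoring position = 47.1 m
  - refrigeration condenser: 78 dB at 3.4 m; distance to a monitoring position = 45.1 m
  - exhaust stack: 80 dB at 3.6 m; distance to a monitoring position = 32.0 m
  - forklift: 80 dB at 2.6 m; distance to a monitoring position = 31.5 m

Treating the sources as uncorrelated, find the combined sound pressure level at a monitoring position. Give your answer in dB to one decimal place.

63.9 dB

Apply inverse-square spreading to bring every level to the receiver, then sum 10^(L/10).
air handling unit: 74 − 20·log₁₀(47.1/3.7) = 74 − 22.10 = 51.90 dB.
refrigeration condenser: 78 − 20·log₁₀(45.1/3.4) = 78 − 22.45 = 55.55 dB.
exhaust stack: 80 − 20·log₁₀(32.0/3.6) = 80 − 18.98 = 61.02 dB.
forklift: 80 − 20·log₁₀(31.5/2.6) = 80 − 21.67 = 58.33 dB.
Σ 10^(L/10) = 2.461e+06 → L_total = 10·log₁₀(2.461e+06) = 63.91 dB.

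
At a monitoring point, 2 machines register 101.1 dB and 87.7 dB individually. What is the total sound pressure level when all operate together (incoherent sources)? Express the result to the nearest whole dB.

Incoherent sources combine by intensity addition: L_total = 10·log₁₀(Σ 10^(L_i/10)).
Σ 10^(L/10) = 10^(101.1/10) + 10^(87.7/10) = 1.347e+10.
L_total = 10·log₁₀(1.347e+10) = 101.29 dB.

101 dB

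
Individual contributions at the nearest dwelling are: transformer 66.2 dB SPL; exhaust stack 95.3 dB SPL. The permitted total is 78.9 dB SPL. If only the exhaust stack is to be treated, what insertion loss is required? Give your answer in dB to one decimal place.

16.6 dB

Fixed contribution from the other source: Σ 10^(L/10) = 10^(66.2/10) = 4.169e+06 (66.20 dB SPL).
To meet 78.9 dB SPL overall, the treated exhaust stack may contribute at most 10^(78.9/10) − 4.169e+06 = 7.346e+07, i.e. 78.66 dB SPL.
So the exhaust stack must be reduced from 95.3 to 78.66 dB SPL: IL = 16.64 dB.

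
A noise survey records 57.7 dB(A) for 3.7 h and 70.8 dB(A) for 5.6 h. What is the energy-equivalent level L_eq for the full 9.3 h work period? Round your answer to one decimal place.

68.7 dB(A)

L_eq = 10·log₁₀[(1/T)·Σ tᵢ·10^(Lᵢ/10)] with T = 9.3 h.
Σ tᵢ·10^(Lᵢ/10) = 3.7·10^(57.7/10) + 5.6·10^(70.8/10) = 6.951e+07.
L_eq = 10·log₁₀(6.951e+07/9.3) = 68.74 dB(A).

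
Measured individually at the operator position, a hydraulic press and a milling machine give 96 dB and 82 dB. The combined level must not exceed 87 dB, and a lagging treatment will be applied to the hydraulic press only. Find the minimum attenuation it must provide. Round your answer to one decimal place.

10.7 dB

Everything except the hydraulic press sums to 10^(82/10) = 1.585e+08 in linear terms, 82.00 dB.
To meet 87 dB overall, the treated hydraulic press may contribute at most 10^(87/10) − 1.585e+08 = 3.427e+08, i.e. 85.35 dB.
So the hydraulic press must be reduced from 96 to 85.35 dB: IL = 10.65 dB.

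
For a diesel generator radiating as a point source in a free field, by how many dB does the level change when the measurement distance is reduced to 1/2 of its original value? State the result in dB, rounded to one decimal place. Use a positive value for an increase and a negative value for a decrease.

A point source loses 6 dB per doubling of distance; generally ΔL = −20·log₁₀(r₂/r₁).
ΔL = −20·log₁₀(0.5) = +6.02 dB.

+6.0 dB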